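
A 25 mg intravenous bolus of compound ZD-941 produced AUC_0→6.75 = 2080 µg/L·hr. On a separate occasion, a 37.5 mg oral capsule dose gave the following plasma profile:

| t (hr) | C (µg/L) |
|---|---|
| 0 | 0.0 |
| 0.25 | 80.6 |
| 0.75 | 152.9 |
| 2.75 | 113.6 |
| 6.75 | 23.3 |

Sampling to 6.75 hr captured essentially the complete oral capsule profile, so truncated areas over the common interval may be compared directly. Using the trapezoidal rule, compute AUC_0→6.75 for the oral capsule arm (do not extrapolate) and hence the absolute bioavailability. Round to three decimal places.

F = 0.195

Trapezoidal AUC_0→6.75 (oral capsule):
  [0→0.25]: (0.0+80.6)/2 × 0.25 = 10.075
  [0.25→0.75]: (80.6+152.9)/2 × 0.5 = 58.375
  [0.75→2.75]: (152.9+113.6)/2 × 2 = 266.5
  [2.75→6.75]: (113.6+23.3)/2 × 4 = 273.8
  Sum = 608.75 µg/L·hr
F = (AUC_ev/D_ev)/(AUC_iv/D_iv) = (608.75/37.5)/(2080/25) = 16.2333/83.2 = 0.1951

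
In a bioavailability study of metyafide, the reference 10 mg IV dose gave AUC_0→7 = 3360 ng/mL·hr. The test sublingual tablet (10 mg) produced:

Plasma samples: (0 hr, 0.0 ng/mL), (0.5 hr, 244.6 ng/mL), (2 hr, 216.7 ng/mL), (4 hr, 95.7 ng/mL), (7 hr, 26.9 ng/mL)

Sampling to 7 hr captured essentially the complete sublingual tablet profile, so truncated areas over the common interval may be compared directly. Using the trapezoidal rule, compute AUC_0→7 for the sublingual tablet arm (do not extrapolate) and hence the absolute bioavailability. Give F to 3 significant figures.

F = 0.269

Trapezoidal AUC_0→7 (sublingual tablet):
  [0→0.5]: (0.0+244.6)/2 × 0.5 = 61.15
  [0.5→2]: (244.6+216.7)/2 × 1.5 = 345.975
  [2→4]: (216.7+95.7)/2 × 2 = 312.4
  [4→7]: (95.7+26.9)/2 × 3 = 183.9
  Sum = 903.425 ng/mL·hr
F = (AUC_ev/D_ev)/(AUC_iv/D_iv) = (903.425/10)/(3360/10) = 90.3425/336 = 0.2689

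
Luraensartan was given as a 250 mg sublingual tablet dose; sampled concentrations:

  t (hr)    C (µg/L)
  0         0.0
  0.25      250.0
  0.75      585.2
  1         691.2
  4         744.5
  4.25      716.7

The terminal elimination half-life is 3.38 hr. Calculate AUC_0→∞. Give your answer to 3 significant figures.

Trapezoidal AUC_0→4.25:
  [0→0.25]: (0.0+250.0)/2 × 0.25 = 31.25
  [0.25→0.75]: (250.0+585.2)/2 × 0.5 = 208.8
  [0.75→1]: (585.2+691.2)/2 × 0.25 = 159.55
  [1→4]: (691.2+744.5)/2 × 3 = 2153.55
  [4→4.25]: (744.5+716.7)/2 × 0.25 = 182.65
  Sum = 2735.8 µg/L·hr
k_e = ln2 / t½ = 0.693147 / 3.38 = 0.2051 hr^-1
Extrapolated tail: C_last / k_e = 716.7 / 0.2051 = 3494.393
AUC_0→∞ = 2735.8 + 3494.393 = 6230.193 µg/L·hr

AUC = 6230 µg/L·hr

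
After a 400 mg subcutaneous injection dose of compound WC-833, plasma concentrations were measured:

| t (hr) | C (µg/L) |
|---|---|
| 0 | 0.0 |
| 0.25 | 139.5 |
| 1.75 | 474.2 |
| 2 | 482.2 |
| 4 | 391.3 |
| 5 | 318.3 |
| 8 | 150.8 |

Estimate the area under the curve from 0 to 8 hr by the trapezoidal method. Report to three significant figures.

Trapezoidal AUC_0→8:
  [0→0.25]: (0.0+139.5)/2 × 0.25 = 17.4375
  [0.25→1.75]: (139.5+474.2)/2 × 1.5 = 460.275
  [1.75→2]: (474.2+482.2)/2 × 0.25 = 119.55
  [2→4]: (482.2+391.3)/2 × 2 = 873.5
  [4→5]: (391.3+318.3)/2 × 1 = 354.8
  [5→8]: (318.3+150.8)/2 × 3 = 703.65
  Sum = 2529.2125 µg/L·hr

AUC = 2530 µg/L·hr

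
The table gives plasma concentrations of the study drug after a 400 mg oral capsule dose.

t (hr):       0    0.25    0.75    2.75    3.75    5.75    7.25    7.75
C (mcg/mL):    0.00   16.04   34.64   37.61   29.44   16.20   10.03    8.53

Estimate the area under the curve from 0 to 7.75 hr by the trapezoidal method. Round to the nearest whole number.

AUC = 190 mcg/mL·hr

Trapezoidal AUC_0→7.75:
  [0→0.25]: (0.00+16.04)/2 × 0.25 = 2.005
  [0.25→0.75]: (16.04+34.64)/2 × 0.5 = 12.67
  [0.75→2.75]: (34.64+37.61)/2 × 2 = 72.25
  [2.75→3.75]: (37.61+29.44)/2 × 1 = 33.525
  [3.75→5.75]: (29.44+16.20)/2 × 2 = 45.64
  [5.75→7.25]: (16.20+10.03)/2 × 1.5 = 19.6725
  [7.25→7.75]: (10.03+8.53)/2 × 0.5 = 4.64
  Sum = 190.4025 mcg/mL·hr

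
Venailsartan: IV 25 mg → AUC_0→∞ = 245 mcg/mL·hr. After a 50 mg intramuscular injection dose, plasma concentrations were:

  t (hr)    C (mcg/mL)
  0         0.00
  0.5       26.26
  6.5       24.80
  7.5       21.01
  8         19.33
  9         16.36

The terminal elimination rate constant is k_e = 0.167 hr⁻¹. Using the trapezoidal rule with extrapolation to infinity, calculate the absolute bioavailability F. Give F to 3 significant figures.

Trapezoidal AUC_0→9 (intramuscular injection):
  [0→0.5]: (0.00+26.26)/2 × 0.5 = 6.565
  [0.5→6.5]: (26.26+24.80)/2 × 6 = 153.18
  [6.5→7.5]: (24.80+21.01)/2 × 1 = 22.905
  [7.5→8]: (21.01+19.33)/2 × 0.5 = 10.085
  [8→9]: (19.33+16.36)/2 × 1 = 17.845
  Sum = 210.58 mcg/mL·hr
Tail: C_last/k_e = 16.36/0.167 = 97.964
AUC_0→∞ (intramuscular injection) = 210.58 + 97.964 = 308.544 mcg/mL·hr
F = (AUC_ev/D_ev)/(AUC_iv/D_iv) = (308.544/50)/(245/25) = 6.17088/9.8 = 0.6297

F = 0.630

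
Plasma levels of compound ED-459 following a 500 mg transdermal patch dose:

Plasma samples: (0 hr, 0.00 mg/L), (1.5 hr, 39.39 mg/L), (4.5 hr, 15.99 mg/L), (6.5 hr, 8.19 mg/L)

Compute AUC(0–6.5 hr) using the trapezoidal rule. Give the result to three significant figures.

Trapezoidal AUC_0→6.5:
  [0→1.5]: (0.00+39.39)/2 × 1.5 = 29.5425
  [1.5→4.5]: (39.39+15.99)/2 × 3 = 83.07
  [4.5→6.5]: (15.99+8.19)/2 × 2 = 24.18
  Sum = 136.7925 mg/L·hr

AUC = 137 mg/L·hr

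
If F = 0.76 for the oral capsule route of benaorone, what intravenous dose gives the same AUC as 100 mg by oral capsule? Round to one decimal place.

D_iv = 76.0 mg

Systemic exposure from an extravascular dose = F × D_ev, so the equivalent IV dose is F × D_ev.
D_iv = F × D_ev = 0.76 × 100 = 76 mg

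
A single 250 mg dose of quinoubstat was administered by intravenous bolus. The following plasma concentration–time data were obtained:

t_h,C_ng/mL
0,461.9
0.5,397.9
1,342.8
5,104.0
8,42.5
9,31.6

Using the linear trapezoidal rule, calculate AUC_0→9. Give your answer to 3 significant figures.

AUC = 1550 ng/mL·h

Trapezoidal AUC_0→9:
  [0→0.5]: (461.9+397.9)/2 × 0.5 = 214.95
  [0.5→1]: (397.9+342.8)/2 × 0.5 = 185.175
  [1→5]: (342.8+104.0)/2 × 4 = 893.6
  [5→8]: (104.0+42.5)/2 × 3 = 219.75
  [8→9]: (42.5+31.6)/2 × 1 = 37.05
  Sum = 1550.525 ng/mL·h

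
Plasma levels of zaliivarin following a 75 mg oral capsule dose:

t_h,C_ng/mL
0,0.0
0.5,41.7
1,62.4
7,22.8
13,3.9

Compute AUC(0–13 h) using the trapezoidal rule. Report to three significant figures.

AUC = 372 ng/mL·h

Trapezoidal AUC_0→13:
  [0→0.5]: (0.0+41.7)/2 × 0.5 = 10.425
  [0.5→1]: (41.7+62.4)/2 × 0.5 = 26.025
  [1→7]: (62.4+22.8)/2 × 6 = 255.6
  [7→13]: (22.8+3.9)/2 × 6 = 80.1
  Sum = 372.15 ng/mL·h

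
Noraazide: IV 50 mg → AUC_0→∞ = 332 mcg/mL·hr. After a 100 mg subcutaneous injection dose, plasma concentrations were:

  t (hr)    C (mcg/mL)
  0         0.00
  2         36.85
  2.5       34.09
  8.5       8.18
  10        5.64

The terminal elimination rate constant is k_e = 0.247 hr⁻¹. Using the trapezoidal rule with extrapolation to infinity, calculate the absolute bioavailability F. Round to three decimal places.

F = 0.323

Trapezoidal AUC_0→10 (subcutaneous injection):
  [0→2]: (0.00+36.85)/2 × 2 = 36.85
  [2→2.5]: (36.85+34.09)/2 × 0.5 = 17.735
  [2.5→8.5]: (34.09+8.18)/2 × 6 = 126.81
  [8.5→10]: (8.18+5.64)/2 × 1.5 = 10.365
  Sum = 191.76 mcg/mL·hr
Tail: C_last/k_e = 5.64/0.247 = 22.834
AUC_0→∞ (subcutaneous injection) = 191.76 + 22.834 = 214.594 mcg/mL·hr
F = (AUC_ev/D_ev)/(AUC_iv/D_iv) = (214.594/100)/(332/50) = 2.14594/6.64 = 0.3232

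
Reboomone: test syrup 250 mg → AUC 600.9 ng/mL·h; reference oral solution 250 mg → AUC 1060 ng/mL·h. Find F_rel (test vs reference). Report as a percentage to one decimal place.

F_rel = 56.7%

F_rel = (AUC_test/D_test) / (AUC_ref/D_ref)
      = (600.9/250) / (1060/250)
      = 2.4036 / 4.24 = 0.5669 = 56.69%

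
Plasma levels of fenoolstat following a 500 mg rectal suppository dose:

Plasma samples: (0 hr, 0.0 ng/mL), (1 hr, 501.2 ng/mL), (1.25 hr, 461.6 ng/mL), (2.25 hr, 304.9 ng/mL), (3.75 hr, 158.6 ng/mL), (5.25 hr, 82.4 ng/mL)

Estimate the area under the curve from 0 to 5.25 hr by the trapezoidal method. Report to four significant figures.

AUC = 1283 ng/mL·hr

Trapezoidal AUC_0→5.25:
  [0→1]: (0.0+501.2)/2 × 1 = 250.6
  [1→1.25]: (501.2+461.6)/2 × 0.25 = 120.35
  [1.25→2.25]: (461.6+304.9)/2 × 1 = 383.25
  [2.25→3.75]: (304.9+158.6)/2 × 1.5 = 347.625
  [3.75→5.25]: (158.6+82.4)/2 × 1.5 = 180.75
  Sum = 1282.575 ng/mL·hr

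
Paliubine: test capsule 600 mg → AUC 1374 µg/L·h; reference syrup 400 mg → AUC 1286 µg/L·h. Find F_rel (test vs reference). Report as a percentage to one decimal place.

F_rel = 71.2%

F_rel = (AUC_test/D_test) / (AUC_ref/D_ref)
      = (1374/600) / (1286/400)
      = 2.29 / 3.215 = 0.7123 = 71.23%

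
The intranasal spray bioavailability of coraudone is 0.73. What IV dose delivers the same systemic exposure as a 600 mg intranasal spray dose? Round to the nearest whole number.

D_iv = 438 mg

Systemic exposure from an extravascular dose = F × D_ev, so the equivalent IV dose is F × D_ev.
D_iv = F × D_ev = 0.73 × 600 = 438 mg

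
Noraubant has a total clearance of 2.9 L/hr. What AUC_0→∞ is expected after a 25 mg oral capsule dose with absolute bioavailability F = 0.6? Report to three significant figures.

AUC = 5.17 mg/L·hr

AUC_0→∞ = F × Dose / CL
        = 0.6 × 25 / 2.9 = 5.17241 mg/L·hr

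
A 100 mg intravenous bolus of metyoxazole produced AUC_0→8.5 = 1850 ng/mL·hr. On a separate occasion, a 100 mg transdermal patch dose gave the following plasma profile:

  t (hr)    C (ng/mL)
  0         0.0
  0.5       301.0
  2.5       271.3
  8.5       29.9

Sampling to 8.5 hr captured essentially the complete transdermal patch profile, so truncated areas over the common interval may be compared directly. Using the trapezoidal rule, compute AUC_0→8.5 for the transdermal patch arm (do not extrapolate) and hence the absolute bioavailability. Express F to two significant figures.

Trapezoidal AUC_0→8.5 (transdermal patch):
  [0→0.5]: (0.0+301.0)/2 × 0.5 = 75.25
  [0.5→2.5]: (301.0+271.3)/2 × 2 = 572.3
  [2.5→8.5]: (271.3+29.9)/2 × 6 = 903.6
  Sum = 1551.15 ng/mL·hr
F = (AUC_ev/D_ev)/(AUC_iv/D_iv) = (1551.15/100)/(1850/100) = 15.5115/18.5 = 0.8385

F = 0.84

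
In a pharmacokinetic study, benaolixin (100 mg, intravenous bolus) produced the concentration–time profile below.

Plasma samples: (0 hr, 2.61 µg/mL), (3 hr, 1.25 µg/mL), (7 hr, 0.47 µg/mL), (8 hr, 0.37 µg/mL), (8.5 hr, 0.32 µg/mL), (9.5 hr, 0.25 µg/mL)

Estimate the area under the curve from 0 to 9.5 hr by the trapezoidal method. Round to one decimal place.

AUC = 10.1 µg/mL·hr

Trapezoidal AUC_0→9.5:
  [0→3]: (2.61+1.25)/2 × 3 = 5.79
  [3→7]: (1.25+0.47)/2 × 4 = 3.44
  [7→8]: (0.47+0.37)/2 × 1 = 0.42
  [8→8.5]: (0.37+0.32)/2 × 0.5 = 0.1725
  [8.5→9.5]: (0.32+0.25)/2 × 1 = 0.285
  Sum = 10.1075 µg/mL·hr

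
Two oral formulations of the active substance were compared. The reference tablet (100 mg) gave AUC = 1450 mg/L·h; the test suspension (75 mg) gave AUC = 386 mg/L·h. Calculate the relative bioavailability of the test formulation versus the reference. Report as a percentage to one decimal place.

F_rel = 35.5%

F_rel = (AUC_test/D_test) / (AUC_ref/D_ref)
      = (386/75) / (1450/100)
      = 5.14667 / 14.5 = 0.3549 = 35.49%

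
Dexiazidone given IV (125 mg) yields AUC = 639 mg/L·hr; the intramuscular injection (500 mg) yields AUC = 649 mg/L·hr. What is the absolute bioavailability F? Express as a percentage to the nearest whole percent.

F = (AUC_ev / D_ev) / (AUC_iv / D_iv)
  = (649/500) / (639/125)
  = 1.298 / 5.112 = 0.2539
  = 25.39%

F = 25%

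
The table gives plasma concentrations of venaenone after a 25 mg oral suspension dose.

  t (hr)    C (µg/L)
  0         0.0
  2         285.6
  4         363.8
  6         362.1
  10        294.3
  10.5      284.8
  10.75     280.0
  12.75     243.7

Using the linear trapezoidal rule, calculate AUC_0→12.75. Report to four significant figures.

Trapezoidal AUC_0→12.75:
  [0→2]: (0.0+285.6)/2 × 2 = 285.6
  [2→4]: (285.6+363.8)/2 × 2 = 649.4
  [4→6]: (363.8+362.1)/2 × 2 = 725.9
  [6→10]: (362.1+294.3)/2 × 4 = 1312.8
  [10→10.5]: (294.3+284.8)/2 × 0.5 = 144.775
  [10.5→10.75]: (284.8+280.0)/2 × 0.25 = 70.6
  [10.75→12.75]: (280.0+243.7)/2 × 2 = 523.7
  Sum = 3712.775 µg/L·hr

AUC = 3713 µg/L·hr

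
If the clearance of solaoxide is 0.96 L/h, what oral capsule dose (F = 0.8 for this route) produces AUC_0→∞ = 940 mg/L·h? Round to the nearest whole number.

Dose = 1128 mg

Dose = CL × AUC_0→∞ / F
     = 0.96 × 940 / 0.8 = 1128 mg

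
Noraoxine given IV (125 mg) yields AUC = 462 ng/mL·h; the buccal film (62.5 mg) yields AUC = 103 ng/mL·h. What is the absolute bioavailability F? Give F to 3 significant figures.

F = 0.446

F = (AUC_ev / D_ev) / (AUC_iv / D_iv)
  = (103/62.5) / (462/125)
  = 1.648 / 3.696 = 0.4459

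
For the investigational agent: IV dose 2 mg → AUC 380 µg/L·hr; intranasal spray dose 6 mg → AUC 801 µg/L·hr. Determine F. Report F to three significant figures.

F = (AUC_ev / D_ev) / (AUC_iv / D_iv)
  = (801/6) / (380/2)
  = 133.5 / 190 = 0.7026

F = 0.703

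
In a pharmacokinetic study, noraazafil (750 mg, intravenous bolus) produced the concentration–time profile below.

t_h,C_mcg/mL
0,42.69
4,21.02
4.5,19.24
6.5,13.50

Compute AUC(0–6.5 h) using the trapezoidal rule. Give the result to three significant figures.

AUC = 170 mcg/mL·h

Trapezoidal AUC_0→6.5:
  [0→4]: (42.69+21.02)/2 × 4 = 127.42
  [4→4.5]: (21.02+19.24)/2 × 0.5 = 10.065
  [4.5→6.5]: (19.24+13.50)/2 × 2 = 32.74
  Sum = 170.225 mcg/mL·h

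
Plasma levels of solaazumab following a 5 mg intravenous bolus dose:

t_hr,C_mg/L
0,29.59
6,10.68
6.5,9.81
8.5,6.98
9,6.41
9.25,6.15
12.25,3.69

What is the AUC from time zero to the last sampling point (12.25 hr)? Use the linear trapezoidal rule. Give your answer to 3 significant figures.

Trapezoidal AUC_0→12.25:
  [0→6]: (29.59+10.68)/2 × 6 = 120.81
  [6→6.5]: (10.68+9.81)/2 × 0.5 = 5.1225
  [6.5→8.5]: (9.81+6.98)/2 × 2 = 16.79
  [8.5→9]: (6.98+6.41)/2 × 0.5 = 3.3475
  [9→9.25]: (6.41+6.15)/2 × 0.25 = 1.57
  [9.25→12.25]: (6.15+3.69)/2 × 3 = 14.76
  Sum = 162.4 mg/L·hr

AUC = 162 mg/L·hr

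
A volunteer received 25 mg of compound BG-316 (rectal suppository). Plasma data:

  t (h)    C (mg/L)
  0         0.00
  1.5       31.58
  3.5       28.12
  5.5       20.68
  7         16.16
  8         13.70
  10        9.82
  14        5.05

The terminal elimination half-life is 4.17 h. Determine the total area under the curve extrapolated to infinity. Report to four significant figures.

AUC = 258.4 mg/L·h

Trapezoidal AUC_0→14:
  [0→1.5]: (0.00+31.58)/2 × 1.5 = 23.685
  [1.5→3.5]: (31.58+28.12)/2 × 2 = 59.7
  [3.5→5.5]: (28.12+20.68)/2 × 2 = 48.8
  [5.5→7]: (20.68+16.16)/2 × 1.5 = 27.63
  [7→8]: (16.16+13.70)/2 × 1 = 14.93
  [8→10]: (13.70+9.82)/2 × 2 = 23.52
  [10→14]: (9.82+5.05)/2 × 4 = 29.74
  Sum = 228.005 mg/L·h
k_e = ln2 / t½ = 0.693147 / 4.17 = 0.1662 h^-1
Extrapolated tail: C_last / k_e = 5.05 / 0.1662 = 30.385
AUC_0→∞ = 228.005 + 30.385 = 258.39 mg/L·h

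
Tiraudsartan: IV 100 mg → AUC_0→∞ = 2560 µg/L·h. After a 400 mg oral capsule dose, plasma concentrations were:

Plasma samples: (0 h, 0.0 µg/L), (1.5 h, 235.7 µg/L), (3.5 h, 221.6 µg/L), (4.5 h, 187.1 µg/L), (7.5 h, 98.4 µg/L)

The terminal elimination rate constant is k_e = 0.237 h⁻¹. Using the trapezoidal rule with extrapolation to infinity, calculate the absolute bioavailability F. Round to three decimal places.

F = 0.164

Trapezoidal AUC_0→7.5 (oral capsule):
  [0→1.5]: (0.0+235.7)/2 × 1.5 = 176.775
  [1.5→3.5]: (235.7+221.6)/2 × 2 = 457.3
  [3.5→4.5]: (221.6+187.1)/2 × 1 = 204.35
  [4.5→7.5]: (187.1+98.4)/2 × 3 = 428.25
  Sum = 1266.675 µg/L·h
Tail: C_last/k_e = 98.4/0.237 = 415.190
AUC_0→∞ (oral capsule) = 1266.675 + 415.190 = 1681.865 µg/L·h
F = (AUC_ev/D_ev)/(AUC_iv/D_iv) = (1681.865/400)/(2560/100) = 4.2046625/25.6 = 0.1642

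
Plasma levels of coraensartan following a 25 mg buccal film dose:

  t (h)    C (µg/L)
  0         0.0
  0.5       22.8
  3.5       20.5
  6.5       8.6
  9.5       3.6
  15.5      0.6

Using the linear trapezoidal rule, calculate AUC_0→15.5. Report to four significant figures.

AUC = 145.2 µg/L·h

Trapezoidal AUC_0→15.5:
  [0→0.5]: (0.0+22.8)/2 × 0.5 = 5.7
  [0.5→3.5]: (22.8+20.5)/2 × 3 = 64.95
  [3.5→6.5]: (20.5+8.6)/2 × 3 = 43.65
  [6.5→9.5]: (8.6+3.6)/2 × 3 = 18.3
  [9.5→15.5]: (3.6+0.6)/2 × 6 = 12.6
  Sum = 145.2 µg/L·h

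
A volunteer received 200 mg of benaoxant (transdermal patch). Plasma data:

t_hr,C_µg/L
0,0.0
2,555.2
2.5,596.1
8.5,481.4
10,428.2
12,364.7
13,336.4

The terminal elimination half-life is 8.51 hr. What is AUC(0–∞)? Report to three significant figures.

AUC = 10000 µg/L·hr

Trapezoidal AUC_0→13:
  [0→2]: (0.0+555.2)/2 × 2 = 555.2
  [2→2.5]: (555.2+596.1)/2 × 0.5 = 287.825
  [2.5→8.5]: (596.1+481.4)/2 × 6 = 3232.5
  [8.5→10]: (481.4+428.2)/2 × 1.5 = 682.2
  [10→12]: (428.2+364.7)/2 × 2 = 792.9
  [12→13]: (364.7+336.4)/2 × 1 = 350.55
  Sum = 5901.175 µg/L·hr
k_e = ln2 / t½ = 0.693147 / 8.51 = 0.0815 hr^-1
Extrapolated tail: C_last / k_e = 336.4 / 0.0815 = 4127.607
AUC_0→∞ = 5901.175 + 4127.607 = 10028.782 µg/L·hr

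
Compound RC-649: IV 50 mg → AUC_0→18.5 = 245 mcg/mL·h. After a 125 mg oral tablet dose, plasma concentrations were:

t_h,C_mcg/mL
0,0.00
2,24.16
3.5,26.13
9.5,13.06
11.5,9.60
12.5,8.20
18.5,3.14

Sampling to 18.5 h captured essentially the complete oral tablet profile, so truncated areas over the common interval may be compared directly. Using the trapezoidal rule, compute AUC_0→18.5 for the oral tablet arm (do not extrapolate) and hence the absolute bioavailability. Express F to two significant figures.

Trapezoidal AUC_0→18.5 (oral tablet):
  [0→2]: (0.00+24.16)/2 × 2 = 24.16
  [2→3.5]: (24.16+26.13)/2 × 1.5 = 37.7175
  [3.5→9.5]: (26.13+13.06)/2 × 6 = 117.57
  [9.5→11.5]: (13.06+9.60)/2 × 2 = 22.66
  [11.5→12.5]: (9.60+8.20)/2 × 1 = 8.9
  [12.5→18.5]: (8.20+3.14)/2 × 6 = 34.02
  Sum = 245.0275 mcg/mL·h
F = (AUC_ev/D_ev)/(AUC_iv/D_iv) = (245.0275/125)/(245/50) = 1.96022/4.9 = 0.4000

F = 0.40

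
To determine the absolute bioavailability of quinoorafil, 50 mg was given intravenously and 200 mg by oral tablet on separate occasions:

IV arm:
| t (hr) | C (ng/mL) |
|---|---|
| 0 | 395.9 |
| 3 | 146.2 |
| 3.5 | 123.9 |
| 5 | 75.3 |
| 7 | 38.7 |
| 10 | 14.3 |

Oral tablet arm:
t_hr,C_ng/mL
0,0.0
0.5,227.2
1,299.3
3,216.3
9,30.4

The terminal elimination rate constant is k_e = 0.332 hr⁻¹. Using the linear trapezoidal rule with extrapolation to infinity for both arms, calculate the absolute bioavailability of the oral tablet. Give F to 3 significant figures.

F = 0.303

Trapezoidal AUC_0→10 (IV):
  [0→3]: (395.9+146.2)/2 × 3 = 813.15
  [3→3.5]: (146.2+123.9)/2 × 0.5 = 67.525
  [3.5→5]: (123.9+75.3)/2 × 1.5 = 149.4
  [5→7]: (75.3+38.7)/2 × 2 = 114.0
  [7→10]: (38.7+14.3)/2 × 3 = 79.5
  Sum = 1223.575 ng/mL·hr
IV tail: 14.3/0.332 = 43.072; AUC_iv,0→∞ = 1223.575 + 43.072 = 1266.647 ng/mL·hr
Trapezoidal AUC_0→9 (oral tablet):
  [0→0.5]: (0.0+227.2)/2 × 0.5 = 56.8
  [0.5→1]: (227.2+299.3)/2 × 0.5 = 131.625
  [1→3]: (299.3+216.3)/2 × 2 = 515.6
  [3→9]: (216.3+30.4)/2 × 6 = 740.1
  Sum = 1444.125 ng/mL·hr
oral tablet tail: 30.4/0.332 = 91.566; AUC_ev,0→∞ = 1444.125 + 91.566 = 1535.691 ng/mL·hr
F = (AUC_ev/D_ev)/(AUC_iv/D_iv) = (1535.691/200)/(1266.647/50) = 7.678455/25.33294 = 0.3031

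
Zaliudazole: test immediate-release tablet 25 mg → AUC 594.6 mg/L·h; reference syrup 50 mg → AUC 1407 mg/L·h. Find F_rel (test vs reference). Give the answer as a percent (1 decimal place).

F_rel = (AUC_test/D_test) / (AUC_ref/D_ref)
      = (594.6/25) / (1407/50)
      = 23.784 / 28.14 = 0.8452 = 84.52%

F_rel = 84.5%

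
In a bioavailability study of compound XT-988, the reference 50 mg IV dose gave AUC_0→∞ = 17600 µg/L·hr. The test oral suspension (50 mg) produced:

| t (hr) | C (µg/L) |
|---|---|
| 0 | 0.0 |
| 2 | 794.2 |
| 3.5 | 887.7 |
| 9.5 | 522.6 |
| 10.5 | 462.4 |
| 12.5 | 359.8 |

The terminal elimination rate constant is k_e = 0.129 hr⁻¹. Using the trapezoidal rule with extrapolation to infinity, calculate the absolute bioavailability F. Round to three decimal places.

Trapezoidal AUC_0→12.5 (oral suspension):
  [0→2]: (0.0+794.2)/2 × 2 = 794.2
  [2→3.5]: (794.2+887.7)/2 × 1.5 = 1261.425
  [3.5→9.5]: (887.7+522.6)/2 × 6 = 4230.9
  [9.5→10.5]: (522.6+462.4)/2 × 1 = 492.5
  [10.5→12.5]: (462.4+359.8)/2 × 2 = 822.2
  Sum = 7601.225 µg/L·hr
Tail: C_last/k_e = 359.8/0.129 = 2789.147
AUC_0→∞ (oral suspension) = 7601.225 + 2789.147 = 10390.372 µg/L·hr
F = (AUC_ev/D_ev)/(AUC_iv/D_iv) = (10390.372/50)/(17600/50) = 207.80744/352 = 0.5904

F = 0.590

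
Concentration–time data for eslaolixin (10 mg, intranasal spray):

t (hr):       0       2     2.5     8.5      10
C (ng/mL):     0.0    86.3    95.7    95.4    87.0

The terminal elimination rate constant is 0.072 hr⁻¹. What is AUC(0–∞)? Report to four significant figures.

AUC = 2050 ng/mL·hr

Trapezoidal AUC_0→10:
  [0→2]: (0.0+86.3)/2 × 2 = 86.3
  [2→2.5]: (86.3+95.7)/2 × 0.5 = 45.5
  [2.5→8.5]: (95.7+95.4)/2 × 6 = 573.3
  [8.5→10]: (95.4+87.0)/2 × 1.5 = 136.8
  Sum = 841.9 ng/mL·hr
Extrapolated tail: C_last / k_e = 87.0 / 0.072 = 1208.333
AUC_0→∞ = 841.9 + 1208.333 = 2050.233 ng/mL·hr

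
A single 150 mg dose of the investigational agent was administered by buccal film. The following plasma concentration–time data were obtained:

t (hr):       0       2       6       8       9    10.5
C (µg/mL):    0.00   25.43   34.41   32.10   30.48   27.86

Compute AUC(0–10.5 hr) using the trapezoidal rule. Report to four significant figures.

Trapezoidal AUC_0→10.5:
  [0→2]: (0.00+25.43)/2 × 2 = 25.43
  [2→6]: (25.43+34.41)/2 × 4 = 119.68
  [6→8]: (34.41+32.10)/2 × 2 = 66.51
  [8→9]: (32.10+30.48)/2 × 1 = 31.29
  [9→10.5]: (30.48+27.86)/2 × 1.5 = 43.755
  Sum = 286.665 µg/mL·hr

AUC = 286.7 µg/mL·hr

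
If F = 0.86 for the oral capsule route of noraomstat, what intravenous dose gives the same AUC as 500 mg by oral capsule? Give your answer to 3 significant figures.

Systemic exposure from an extravascular dose = F × D_ev, so the equivalent IV dose is F × D_ev.
D_iv = F × D_ev = 0.86 × 500 = 430 mg

D_iv = 430 mg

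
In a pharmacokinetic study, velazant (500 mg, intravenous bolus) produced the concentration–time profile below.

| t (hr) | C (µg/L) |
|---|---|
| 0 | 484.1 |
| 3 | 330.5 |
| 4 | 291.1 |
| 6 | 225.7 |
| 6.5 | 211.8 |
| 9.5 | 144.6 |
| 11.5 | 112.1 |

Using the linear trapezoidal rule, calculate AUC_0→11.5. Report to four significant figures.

Trapezoidal AUC_0→11.5:
  [0→3]: (484.1+330.5)/2 × 3 = 1221.9
  [3→4]: (330.5+291.1)/2 × 1 = 310.8
  [4→6]: (291.1+225.7)/2 × 2 = 516.8
  [6→6.5]: (225.7+211.8)/2 × 0.5 = 109.375
  [6.5→9.5]: (211.8+144.6)/2 × 3 = 534.6
  [9.5→11.5]: (144.6+112.1)/2 × 2 = 256.7
  Sum = 2950.175 µg/L·hr

AUC = 2950 µg/L·hr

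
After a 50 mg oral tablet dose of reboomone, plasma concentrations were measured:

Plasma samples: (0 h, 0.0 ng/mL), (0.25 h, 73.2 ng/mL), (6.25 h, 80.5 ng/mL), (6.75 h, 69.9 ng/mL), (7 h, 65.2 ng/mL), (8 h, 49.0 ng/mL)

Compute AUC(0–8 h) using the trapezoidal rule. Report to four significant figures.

AUC = 581.8 ng/mL·h

Trapezoidal AUC_0→8:
  [0→0.25]: (0.0+73.2)/2 × 0.25 = 9.15
  [0.25→6.25]: (73.2+80.5)/2 × 6 = 461.1
  [6.25→6.75]: (80.5+69.9)/2 × 0.5 = 37.6
  [6.75→7]: (69.9+65.2)/2 × 0.25 = 16.8875
  [7→8]: (65.2+49.0)/2 × 1 = 57.1
  Sum = 581.8375 ng/mL·h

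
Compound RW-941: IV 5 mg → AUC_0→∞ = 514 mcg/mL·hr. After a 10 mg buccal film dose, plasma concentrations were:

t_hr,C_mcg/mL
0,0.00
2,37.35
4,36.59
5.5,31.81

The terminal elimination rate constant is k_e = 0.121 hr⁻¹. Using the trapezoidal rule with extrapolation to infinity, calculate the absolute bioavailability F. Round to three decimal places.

F = 0.414

Trapezoidal AUC_0→5.5 (buccal film):
  [0→2]: (0.00+37.35)/2 × 2 = 37.35
  [2→4]: (37.35+36.59)/2 × 2 = 73.94
  [4→5.5]: (36.59+31.81)/2 × 1.5 = 51.3
  Sum = 162.59 mcg/mL·hr
Tail: C_last/k_e = 31.81/0.121 = 262.893
AUC_0→∞ (buccal film) = 162.59 + 262.893 = 425.483 mcg/mL·hr
F = (AUC_ev/D_ev)/(AUC_iv/D_iv) = (425.483/10)/(514/5) = 42.5483/102.8 = 0.4139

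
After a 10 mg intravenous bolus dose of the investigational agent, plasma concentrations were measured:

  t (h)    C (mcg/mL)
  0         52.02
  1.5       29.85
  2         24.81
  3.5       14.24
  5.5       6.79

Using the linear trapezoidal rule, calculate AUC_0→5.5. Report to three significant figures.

Trapezoidal AUC_0→5.5:
  [0→1.5]: (52.02+29.85)/2 × 1.5 = 61.4025
  [1.5→2]: (29.85+24.81)/2 × 0.5 = 13.665
  [2→3.5]: (24.81+14.24)/2 × 1.5 = 29.2875
  [3.5→5.5]: (14.24+6.79)/2 × 2 = 21.03
  Sum = 125.385 mcg/mL·h

AUC = 125 mcg/mL·h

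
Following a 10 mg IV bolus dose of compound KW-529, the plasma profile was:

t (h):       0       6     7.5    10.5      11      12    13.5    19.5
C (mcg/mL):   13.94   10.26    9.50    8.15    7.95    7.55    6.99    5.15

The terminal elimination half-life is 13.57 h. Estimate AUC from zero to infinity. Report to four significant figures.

Trapezoidal AUC_0→19.5:
  [0→6]: (13.94+10.26)/2 × 6 = 72.6
  [6→7.5]: (10.26+9.50)/2 × 1.5 = 14.82
  [7.5→10.5]: (9.50+8.15)/2 × 3 = 26.475
  [10.5→11]: (8.15+7.95)/2 × 0.5 = 4.025
  [11→12]: (7.95+7.55)/2 × 1 = 7.75
  [12→13.5]: (7.55+6.99)/2 × 1.5 = 10.905
  [13.5→19.5]: (6.99+5.15)/2 × 6 = 36.42
  Sum = 172.995 mcg/mL·h
k_e = ln2 / t½ = 0.693147 / 13.57 = 0.0511 h^-1
Extrapolated tail: C_last / k_e = 5.15 / 0.0511 = 100.783
AUC_0→∞ = 172.995 + 100.783 = 273.778 mcg/mL·h

AUC = 273.8 mcg/mL·h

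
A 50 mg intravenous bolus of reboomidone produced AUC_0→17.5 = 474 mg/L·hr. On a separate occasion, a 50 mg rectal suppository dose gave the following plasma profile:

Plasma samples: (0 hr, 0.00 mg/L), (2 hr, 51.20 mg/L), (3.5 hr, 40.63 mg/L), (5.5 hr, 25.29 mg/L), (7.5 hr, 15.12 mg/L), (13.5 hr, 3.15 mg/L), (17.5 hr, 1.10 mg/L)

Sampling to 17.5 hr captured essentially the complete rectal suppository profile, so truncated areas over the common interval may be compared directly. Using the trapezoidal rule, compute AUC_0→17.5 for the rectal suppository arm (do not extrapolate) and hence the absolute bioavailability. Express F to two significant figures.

F = 0.61

Trapezoidal AUC_0→17.5 (rectal suppository):
  [0→2]: (0.00+51.20)/2 × 2 = 51.2
  [2→3.5]: (51.20+40.63)/2 × 1.5 = 68.8725
  [3.5→5.5]: (40.63+25.29)/2 × 2 = 65.92
  [5.5→7.5]: (25.29+15.12)/2 × 2 = 40.41
  [7.5→13.5]: (15.12+3.15)/2 × 6 = 54.81
  [13.5→17.5]: (3.15+1.10)/2 × 4 = 8.5
  Sum = 289.7125 mg/L·hr
F = (AUC_ev/D_ev)/(AUC_iv/D_iv) = (289.7125/50)/(474/50) = 5.79425/9.48 = 0.6112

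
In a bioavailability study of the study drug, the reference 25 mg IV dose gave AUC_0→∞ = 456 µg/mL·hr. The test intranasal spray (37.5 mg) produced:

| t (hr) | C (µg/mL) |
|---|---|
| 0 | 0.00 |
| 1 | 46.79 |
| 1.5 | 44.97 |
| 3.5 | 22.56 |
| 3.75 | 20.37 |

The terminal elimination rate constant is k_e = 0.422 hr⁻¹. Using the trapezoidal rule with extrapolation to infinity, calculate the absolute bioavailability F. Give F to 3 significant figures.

F = 0.245

Trapezoidal AUC_0→3.75 (intranasal spray):
  [0→1]: (0.00+46.79)/2 × 1 = 23.395
  [1→1.5]: (46.79+44.97)/2 × 0.5 = 22.94
  [1.5→3.5]: (44.97+22.56)/2 × 2 = 67.53
  [3.5→3.75]: (22.56+20.37)/2 × 0.25 = 5.36625
  Sum = 119.23125 µg/mL·hr
Tail: C_last/k_e = 20.37/0.422 = 48.270
AUC_0→∞ (intranasal spray) = 119.23125 + 48.270 = 167.50125 µg/mL·hr
F = (AUC_ev/D_ev)/(AUC_iv/D_iv) = (167.50125/37.5)/(456/25) = 4.4667/18.24 = 0.2449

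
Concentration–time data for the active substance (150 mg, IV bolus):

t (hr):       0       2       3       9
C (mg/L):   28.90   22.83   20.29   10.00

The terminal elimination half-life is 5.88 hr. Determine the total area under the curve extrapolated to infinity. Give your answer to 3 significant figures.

AUC = 249 mg/L·hr

Trapezoidal AUC_0→9:
  [0→2]: (28.90+22.83)/2 × 2 = 51.73
  [2→3]: (22.83+20.29)/2 × 1 = 21.56
  [3→9]: (20.29+10.00)/2 × 6 = 90.87
  Sum = 164.16 mg/L·hr
k_e = ln2 / t½ = 0.693147 / 5.88 = 0.1179 hr^-1
Extrapolated tail: C_last / k_e = 10.00 / 0.1179 = 84.818
AUC_0→∞ = 164.16 + 84.818 = 248.978 mg/L·hr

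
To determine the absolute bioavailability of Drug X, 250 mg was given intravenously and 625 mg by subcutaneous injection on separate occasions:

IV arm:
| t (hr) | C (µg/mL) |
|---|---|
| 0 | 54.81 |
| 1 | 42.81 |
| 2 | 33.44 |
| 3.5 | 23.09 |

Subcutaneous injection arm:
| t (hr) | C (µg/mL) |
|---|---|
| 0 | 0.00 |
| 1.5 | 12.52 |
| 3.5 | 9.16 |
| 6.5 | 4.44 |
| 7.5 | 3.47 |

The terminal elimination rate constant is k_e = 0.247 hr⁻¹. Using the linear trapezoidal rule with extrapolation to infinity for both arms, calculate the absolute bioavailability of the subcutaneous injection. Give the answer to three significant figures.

F = 0.125

Trapezoidal AUC_0→3.5 (IV):
  [0→1]: (54.81+42.81)/2 × 1 = 48.81
  [1→2]: (42.81+33.44)/2 × 1 = 38.125
  [2→3.5]: (33.44+23.09)/2 × 1.5 = 42.3975
  Sum = 129.3325 µg/mL·hr
IV tail: 23.09/0.247 = 93.482; AUC_iv,0→∞ = 129.3325 + 93.482 = 222.8145 µg/mL·hr
Trapezoidal AUC_0→7.5 (subcutaneous injection):
  [0→1.5]: (0.00+12.52)/2 × 1.5 = 9.39
  [1.5→3.5]: (12.52+9.16)/2 × 2 = 21.68
  [3.5→6.5]: (9.16+4.44)/2 × 3 = 20.4
  [6.5→7.5]: (4.44+3.47)/2 × 1 = 3.955
  Sum = 55.425 µg/mL·hr
subcutaneous injection tail: 3.47/0.247 = 14.049; AUC_ev,0→∞ = 55.425 + 14.049 = 69.474 µg/mL·hr
F = (AUC_ev/D_ev)/(AUC_iv/D_iv) = (69.474/625)/(222.8145/250) = 0.1111584/0.891258 = 0.1247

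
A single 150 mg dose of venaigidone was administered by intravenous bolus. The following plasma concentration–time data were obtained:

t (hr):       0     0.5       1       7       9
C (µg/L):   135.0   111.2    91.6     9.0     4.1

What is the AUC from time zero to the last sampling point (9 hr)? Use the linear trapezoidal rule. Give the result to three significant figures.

AUC = 427 µg/L·hr

Trapezoidal AUC_0→9:
  [0→0.5]: (135.0+111.2)/2 × 0.5 = 61.55
  [0.5→1]: (111.2+91.6)/2 × 0.5 = 50.7
  [1→7]: (91.6+9.0)/2 × 6 = 301.8
  [7→9]: (9.0+4.1)/2 × 2 = 13.1
  Sum = 427.15 µg/L·hr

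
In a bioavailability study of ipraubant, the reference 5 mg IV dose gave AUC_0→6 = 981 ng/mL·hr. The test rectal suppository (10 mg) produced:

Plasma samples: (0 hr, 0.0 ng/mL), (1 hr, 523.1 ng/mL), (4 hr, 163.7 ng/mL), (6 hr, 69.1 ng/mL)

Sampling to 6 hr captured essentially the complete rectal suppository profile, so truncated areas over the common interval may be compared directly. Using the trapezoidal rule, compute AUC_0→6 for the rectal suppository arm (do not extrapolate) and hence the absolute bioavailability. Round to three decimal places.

Trapezoidal AUC_0→6 (rectal suppository):
  [0→1]: (0.0+523.1)/2 × 1 = 261.55
  [1→4]: (523.1+163.7)/2 × 3 = 1030.2
  [4→6]: (163.7+69.1)/2 × 2 = 232.8
  Sum = 1524.55 ng/mL·hr
F = (AUC_ev/D_ev)/(AUC_iv/D_iv) = (1524.55/10)/(981/5) = 152.455/196.2 = 0.7770

F = 0.777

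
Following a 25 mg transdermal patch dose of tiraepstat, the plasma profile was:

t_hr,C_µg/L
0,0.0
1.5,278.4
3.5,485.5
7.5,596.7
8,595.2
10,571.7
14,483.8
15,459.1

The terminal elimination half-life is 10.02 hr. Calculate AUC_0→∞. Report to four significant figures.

AUC = 13820 µg/L·hr

Trapezoidal AUC_0→15:
  [0→1.5]: (0.0+278.4)/2 × 1.5 = 208.8
  [1.5→3.5]: (278.4+485.5)/2 × 2 = 763.9
  [3.5→7.5]: (485.5+596.7)/2 × 4 = 2164.4
  [7.5→8]: (596.7+595.2)/2 × 0.5 = 297.975
  [8→10]: (595.2+571.7)/2 × 2 = 1166.9
  [10→14]: (571.7+483.8)/2 × 4 = 2111.0
  [14→15]: (483.8+459.1)/2 × 1 = 471.45
  Sum = 7184.425 µg/L·hr
k_e = ln2 / t½ = 0.693147 / 10.02 = 0.0692 hr^-1
Extrapolated tail: C_last / k_e = 459.1 / 0.0692 = 6634.393
AUC_0→∞ = 7184.425 + 6634.393 = 13818.818 µg/L·hr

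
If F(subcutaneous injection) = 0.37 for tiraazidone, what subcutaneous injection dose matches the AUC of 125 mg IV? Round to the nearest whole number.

For equal systemic exposure: F × D_ev = D_iv
D_ev = D_iv / F = 125 / 0.37 = 337.838 mg

D_subcutaneous = 338 mg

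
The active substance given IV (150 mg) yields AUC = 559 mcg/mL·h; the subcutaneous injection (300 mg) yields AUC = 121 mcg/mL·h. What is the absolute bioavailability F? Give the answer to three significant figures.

F = (AUC_ev / D_ev) / (AUC_iv / D_iv)
  = (121/300) / (559/150)
  = 0.403333 / 3.72667 = 0.1082

F = 0.108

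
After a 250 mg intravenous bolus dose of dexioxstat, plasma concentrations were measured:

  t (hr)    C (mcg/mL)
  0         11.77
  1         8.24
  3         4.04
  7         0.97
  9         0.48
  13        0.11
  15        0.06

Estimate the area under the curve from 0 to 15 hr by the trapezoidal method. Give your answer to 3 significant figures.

Trapezoidal AUC_0→15:
  [0→1]: (11.77+8.24)/2 × 1 = 10.005
  [1→3]: (8.24+4.04)/2 × 2 = 12.28
  [3→7]: (4.04+0.97)/2 × 4 = 10.02
  [7→9]: (0.97+0.48)/2 × 2 = 1.45
  [9→13]: (0.48+0.11)/2 × 4 = 1.18
  [13→15]: (0.11+0.06)/2 × 2 = 0.17
  Sum = 35.105 mcg/mL·hr

AUC = 35.1 mcg/mL·hr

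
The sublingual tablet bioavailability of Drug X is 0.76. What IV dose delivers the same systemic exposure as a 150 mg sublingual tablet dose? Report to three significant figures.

Systemic exposure from an extravascular dose = F × D_ev, so the equivalent IV dose is F × D_ev.
D_iv = F × D_ev = 0.76 × 150 = 114 mg

D_iv = 114 mg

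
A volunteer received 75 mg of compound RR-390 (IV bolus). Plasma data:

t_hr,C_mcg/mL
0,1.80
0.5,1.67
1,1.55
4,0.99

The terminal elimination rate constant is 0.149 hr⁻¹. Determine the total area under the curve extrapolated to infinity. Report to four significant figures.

AUC = 12.13 mcg/mL·hr

Trapezoidal AUC_0→4:
  [0→0.5]: (1.80+1.67)/2 × 0.5 = 0.8675
  [0.5→1]: (1.67+1.55)/2 × 0.5 = 0.805
  [1→4]: (1.55+0.99)/2 × 3 = 3.81
  Sum = 5.4825 mcg/mL·hr
Extrapolated tail: C_last / k_e = 0.99 / 0.149 = 6.644
AUC_0→∞ = 5.4825 + 6.644 = 12.1265 mcg/mL·hr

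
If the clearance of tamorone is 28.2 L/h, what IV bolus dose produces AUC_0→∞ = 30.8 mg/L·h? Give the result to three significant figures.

Dose = 869 mg

Dose_iv = CL × AUC_0→∞
     = 28.2 × 30.8 = 868.56 mg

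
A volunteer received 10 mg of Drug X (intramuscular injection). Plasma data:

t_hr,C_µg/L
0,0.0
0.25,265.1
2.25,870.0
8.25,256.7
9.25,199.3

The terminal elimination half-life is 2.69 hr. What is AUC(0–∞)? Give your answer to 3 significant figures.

Trapezoidal AUC_0→9.25:
  [0→0.25]: (0.0+265.1)/2 × 0.25 = 33.1375
  [0.25→2.25]: (265.1+870.0)/2 × 2 = 1135.1
  [2.25→8.25]: (870.0+256.7)/2 × 6 = 3380.1
  [8.25→9.25]: (256.7+199.3)/2 × 1 = 228.0
  Sum = 4776.3375 µg/L·hr
k_e = ln2 / t½ = 0.693147 / 2.69 = 0.2577 hr^-1
Extrapolated tail: C_last / k_e = 199.3 / 0.2577 = 773.380
AUC_0→∞ = 4776.3375 + 773.380 = 5549.7175 µg/L·hr

AUC = 5550 µg/L·hr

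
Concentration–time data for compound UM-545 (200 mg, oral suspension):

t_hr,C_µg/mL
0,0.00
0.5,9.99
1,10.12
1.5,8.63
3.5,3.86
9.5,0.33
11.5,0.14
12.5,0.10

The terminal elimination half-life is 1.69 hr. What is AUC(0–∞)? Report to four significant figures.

Trapezoidal AUC_0→12.5:
  [0→0.5]: (0.00+9.99)/2 × 0.5 = 2.4975
  [0.5→1]: (9.99+10.12)/2 × 0.5 = 5.0275
  [1→1.5]: (10.12+8.63)/2 × 0.5 = 4.6875
  [1.5→3.5]: (8.63+3.86)/2 × 2 = 12.49
  [3.5→9.5]: (3.86+0.33)/2 × 6 = 12.57
  [9.5→11.5]: (0.33+0.14)/2 × 2 = 0.47
  [11.5→12.5]: (0.14+0.10)/2 × 1 = 0.12
  Sum = 37.8625 µg/mL·hr
k_e = ln2 / t½ = 0.693147 / 1.69 = 0.4101 hr^-1
Extrapolated tail: C_last / k_e = 0.10 / 0.4101 = 0.244
AUC_0→∞ = 37.8625 + 0.244 = 38.1065 µg/mL·hr

AUC = 38.11 µg/mL·hr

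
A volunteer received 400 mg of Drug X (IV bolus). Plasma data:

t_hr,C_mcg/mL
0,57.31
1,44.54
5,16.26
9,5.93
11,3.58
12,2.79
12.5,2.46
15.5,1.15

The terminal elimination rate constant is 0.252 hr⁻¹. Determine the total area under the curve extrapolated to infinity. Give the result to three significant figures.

Trapezoidal AUC_0→15.5:
  [0→1]: (57.31+44.54)/2 × 1 = 50.925
  [1→5]: (44.54+16.26)/2 × 4 = 121.6
  [5→9]: (16.26+5.93)/2 × 4 = 44.38
  [9→11]: (5.93+3.58)/2 × 2 = 9.51
  [11→12]: (3.58+2.79)/2 × 1 = 3.185
  [12→12.5]: (2.79+2.46)/2 × 0.5 = 1.3125
  [12.5→15.5]: (2.46+1.15)/2 × 3 = 5.415
  Sum = 236.3275 mcg/mL·hr
Extrapolated tail: C_last / k_e = 1.15 / 0.252 = 4.563
AUC_0→∞ = 236.3275 + 4.563 = 240.8905 mcg/mL·hr

AUC = 241 mcg/mL·hr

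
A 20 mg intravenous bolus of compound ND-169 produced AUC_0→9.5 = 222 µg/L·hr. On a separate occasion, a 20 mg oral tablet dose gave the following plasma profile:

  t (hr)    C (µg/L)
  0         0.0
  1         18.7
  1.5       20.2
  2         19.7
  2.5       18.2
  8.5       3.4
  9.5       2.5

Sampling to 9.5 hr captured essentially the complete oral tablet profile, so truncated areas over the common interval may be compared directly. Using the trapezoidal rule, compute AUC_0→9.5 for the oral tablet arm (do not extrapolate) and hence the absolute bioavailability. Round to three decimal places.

F = 0.479

Trapezoidal AUC_0→9.5 (oral tablet):
  [0→1]: (0.0+18.7)/2 × 1 = 9.35
  [1→1.5]: (18.7+20.2)/2 × 0.5 = 9.725
  [1.5→2]: (20.2+19.7)/2 × 0.5 = 9.975
  [2→2.5]: (19.7+18.2)/2 × 0.5 = 9.475
  [2.5→8.5]: (18.2+3.4)/2 × 6 = 64.8
  [8.5→9.5]: (3.4+2.5)/2 × 1 = 2.95
  Sum = 106.275 µg/L·hr
F = (AUC_ev/D_ev)/(AUC_iv/D_iv) = (106.275/20)/(222/20) = 5.31375/11.1 = 0.4787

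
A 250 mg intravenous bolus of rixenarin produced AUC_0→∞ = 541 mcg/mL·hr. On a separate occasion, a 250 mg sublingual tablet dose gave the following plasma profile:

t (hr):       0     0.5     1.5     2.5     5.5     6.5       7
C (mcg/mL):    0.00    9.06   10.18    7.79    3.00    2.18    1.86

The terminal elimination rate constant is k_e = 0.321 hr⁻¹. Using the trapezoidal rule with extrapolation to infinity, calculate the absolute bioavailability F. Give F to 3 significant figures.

F = 0.0859

Trapezoidal AUC_0→7 (sublingual tablet):
  [0→0.5]: (0.00+9.06)/2 × 0.5 = 2.265
  [0.5→1.5]: (9.06+10.18)/2 × 1 = 9.62
  [1.5→2.5]: (10.18+7.79)/2 × 1 = 8.985
  [2.5→5.5]: (7.79+3.00)/2 × 3 = 16.185
  [5.5→6.5]: (3.00+2.18)/2 × 1 = 2.59
  [6.5→7]: (2.18+1.86)/2 × 0.5 = 1.01
  Sum = 40.655 mcg/mL·hr
Tail: C_last/k_e = 1.86/0.321 = 5.794
AUC_0→∞ (sublingual tablet) = 40.655 + 5.794 = 46.449 mcg/mL·hr
F = (AUC_ev/D_ev)/(AUC_iv/D_iv) = (46.449/250)/(541/250) = 0.185796/2.164 = 0.0859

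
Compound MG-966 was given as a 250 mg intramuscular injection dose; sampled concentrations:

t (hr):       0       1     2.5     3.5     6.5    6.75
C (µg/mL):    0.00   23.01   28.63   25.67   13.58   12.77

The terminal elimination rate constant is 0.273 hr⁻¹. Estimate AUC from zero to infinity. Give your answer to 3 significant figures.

AUC = 186 µg/mL·hr

Trapezoidal AUC_0→6.75:
  [0→1]: (0.00+23.01)/2 × 1 = 11.505
  [1→2.5]: (23.01+28.63)/2 × 1.5 = 38.73
  [2.5→3.5]: (28.63+25.67)/2 × 1 = 27.15
  [3.5→6.5]: (25.67+13.58)/2 × 3 = 58.875
  [6.5→6.75]: (13.58+12.77)/2 × 0.25 = 3.29375
  Sum = 139.55375 µg/mL·hr
Extrapolated tail: C_last / k_e = 12.77 / 0.273 = 46.777
AUC_0→∞ = 139.55375 + 46.777 = 186.33075 µg/mL·hr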